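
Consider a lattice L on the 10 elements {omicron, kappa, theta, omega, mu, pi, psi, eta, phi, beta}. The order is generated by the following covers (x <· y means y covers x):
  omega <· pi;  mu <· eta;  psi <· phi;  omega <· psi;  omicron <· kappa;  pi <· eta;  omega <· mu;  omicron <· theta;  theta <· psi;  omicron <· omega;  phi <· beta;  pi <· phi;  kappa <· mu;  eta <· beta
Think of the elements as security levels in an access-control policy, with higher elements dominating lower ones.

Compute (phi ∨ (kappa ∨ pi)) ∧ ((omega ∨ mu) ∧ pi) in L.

omega

kappa ∨ pi = eta
phi ∨ eta = beta
omega ∨ mu = mu
mu ∧ pi = omega
beta ∧ omega = omega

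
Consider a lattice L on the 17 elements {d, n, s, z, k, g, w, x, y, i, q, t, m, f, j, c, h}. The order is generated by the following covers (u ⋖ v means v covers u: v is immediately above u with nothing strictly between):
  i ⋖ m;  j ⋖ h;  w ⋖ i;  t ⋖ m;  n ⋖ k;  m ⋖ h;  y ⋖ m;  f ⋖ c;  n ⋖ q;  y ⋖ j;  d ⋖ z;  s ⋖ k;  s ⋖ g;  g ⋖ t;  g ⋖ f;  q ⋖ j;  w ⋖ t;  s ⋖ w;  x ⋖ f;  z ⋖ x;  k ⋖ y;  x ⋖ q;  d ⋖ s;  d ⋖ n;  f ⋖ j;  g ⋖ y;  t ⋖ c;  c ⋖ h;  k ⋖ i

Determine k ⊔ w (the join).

i

Common upper bounds of {k, w}: h, i, m.
The least among these is i.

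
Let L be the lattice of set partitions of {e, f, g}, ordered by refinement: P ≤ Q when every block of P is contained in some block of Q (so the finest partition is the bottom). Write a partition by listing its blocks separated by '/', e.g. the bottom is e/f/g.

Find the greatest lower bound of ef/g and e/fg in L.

Common lower bounds of {ef/g, e/fg}: e/f/g.
The greatest among these is e/f/g.

e/f/g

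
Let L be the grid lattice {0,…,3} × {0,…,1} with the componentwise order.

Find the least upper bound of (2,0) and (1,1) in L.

Common upper bounds of {(2,0), (1,1)}: (2,1), (3,1).
The least among these is (2,1).

(2,1)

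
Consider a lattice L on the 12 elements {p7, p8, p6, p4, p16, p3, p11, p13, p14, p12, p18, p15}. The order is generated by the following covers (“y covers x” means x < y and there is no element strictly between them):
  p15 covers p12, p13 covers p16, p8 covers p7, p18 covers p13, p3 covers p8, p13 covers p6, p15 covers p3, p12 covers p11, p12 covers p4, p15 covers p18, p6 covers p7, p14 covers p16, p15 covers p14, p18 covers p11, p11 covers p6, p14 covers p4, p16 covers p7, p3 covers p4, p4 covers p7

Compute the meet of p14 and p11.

Common lower bounds of {p14, p11}: p7.
The greatest among these is p7.

p7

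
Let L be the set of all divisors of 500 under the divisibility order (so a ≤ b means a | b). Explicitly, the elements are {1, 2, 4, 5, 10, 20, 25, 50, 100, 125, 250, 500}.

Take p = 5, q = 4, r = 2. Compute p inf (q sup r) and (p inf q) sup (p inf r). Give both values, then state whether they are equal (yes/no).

1; 1; yes

q sup r = 4, so p inf (q sup r) = 5 inf 4 = 1.
p inf q = 1 and p inf r = 1, so (p inf q) sup (p inf r) = 1 sup 1 = 1.
Equal: yes.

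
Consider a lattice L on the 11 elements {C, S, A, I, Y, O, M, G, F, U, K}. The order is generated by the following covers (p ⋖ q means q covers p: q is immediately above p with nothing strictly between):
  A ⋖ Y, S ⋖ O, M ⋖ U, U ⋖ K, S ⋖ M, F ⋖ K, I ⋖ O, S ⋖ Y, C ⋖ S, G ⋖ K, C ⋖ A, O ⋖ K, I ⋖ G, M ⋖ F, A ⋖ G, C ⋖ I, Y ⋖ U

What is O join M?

K

Common upper bounds of {O, M}: K.
The least among these is K.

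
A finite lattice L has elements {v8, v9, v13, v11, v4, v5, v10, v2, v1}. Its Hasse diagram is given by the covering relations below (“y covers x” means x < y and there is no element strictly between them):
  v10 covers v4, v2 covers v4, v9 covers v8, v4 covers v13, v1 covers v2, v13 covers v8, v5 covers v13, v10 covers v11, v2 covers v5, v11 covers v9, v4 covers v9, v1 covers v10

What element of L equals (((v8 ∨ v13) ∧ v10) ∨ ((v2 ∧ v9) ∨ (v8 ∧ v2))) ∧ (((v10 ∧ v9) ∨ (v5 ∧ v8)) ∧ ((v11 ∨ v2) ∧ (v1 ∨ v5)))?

v9

v8 ∨ v13 = v13
v13 ∧ v10 = v13
v2 ∧ v9 = v9
v8 ∧ v2 = v8
v9 ∨ v8 = v9
v13 ∨ v9 = v4
v10 ∧ v9 = v9
v5 ∧ v8 = v8
v9 ∨ v8 = v9
v11 ∨ v2 = v1
v1 ∨ v5 = v1
v1 ∧ v1 = v1
v9 ∧ v1 = v9
v4 ∧ v9 = v9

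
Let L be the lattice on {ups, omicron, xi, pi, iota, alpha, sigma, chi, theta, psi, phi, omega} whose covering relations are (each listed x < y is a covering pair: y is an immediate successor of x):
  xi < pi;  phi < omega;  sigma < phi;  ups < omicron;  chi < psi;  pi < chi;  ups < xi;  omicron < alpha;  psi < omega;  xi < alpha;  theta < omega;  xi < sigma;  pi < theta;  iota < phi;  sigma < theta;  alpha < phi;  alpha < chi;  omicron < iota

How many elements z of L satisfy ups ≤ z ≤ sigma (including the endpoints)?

3

The interval [ups, sigma] = {sigma, ups, xi}, which has 3 elements.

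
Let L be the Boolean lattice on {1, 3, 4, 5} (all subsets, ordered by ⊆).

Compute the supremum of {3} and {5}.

Common upper bounds of {{3}, {5}}: {1,3,4,5}, {1,3,5}, {3,4,5}, {3,5}.
The least among these is {3,5}.

{3,5}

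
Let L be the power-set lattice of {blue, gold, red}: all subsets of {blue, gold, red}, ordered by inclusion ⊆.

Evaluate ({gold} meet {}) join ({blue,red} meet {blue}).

{blue}

{gold} ∧ {} = {}
{blue,red} ∧ {blue} = {blue}
{} ∨ {blue} = {blue}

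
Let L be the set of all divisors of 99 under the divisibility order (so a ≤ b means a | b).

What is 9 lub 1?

In the divisibility order, the join is the least common multiple: lcm(9, 1) = 9.

9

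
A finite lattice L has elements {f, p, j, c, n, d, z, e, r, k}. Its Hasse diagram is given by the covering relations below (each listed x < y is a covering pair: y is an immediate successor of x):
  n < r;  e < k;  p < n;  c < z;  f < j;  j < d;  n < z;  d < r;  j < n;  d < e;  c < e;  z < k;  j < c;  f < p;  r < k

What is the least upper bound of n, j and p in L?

n

Common upper bounds of {n, j, p}: k, n, r, z.
The least among these is n.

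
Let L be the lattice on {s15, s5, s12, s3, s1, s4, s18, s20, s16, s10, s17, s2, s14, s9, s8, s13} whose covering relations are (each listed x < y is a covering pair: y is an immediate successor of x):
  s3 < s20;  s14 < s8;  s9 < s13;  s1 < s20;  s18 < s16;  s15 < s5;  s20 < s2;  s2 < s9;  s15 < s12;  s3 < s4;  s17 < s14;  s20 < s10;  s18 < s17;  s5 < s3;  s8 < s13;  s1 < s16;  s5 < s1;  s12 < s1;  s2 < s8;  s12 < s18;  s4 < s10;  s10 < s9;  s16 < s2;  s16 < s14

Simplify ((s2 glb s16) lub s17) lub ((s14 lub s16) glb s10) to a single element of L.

s14

s2 ∧ s16 = s16
s16 ∨ s17 = s14
s14 ∨ s16 = s14
s14 ∧ s10 = s1
s14 ∨ s1 = s14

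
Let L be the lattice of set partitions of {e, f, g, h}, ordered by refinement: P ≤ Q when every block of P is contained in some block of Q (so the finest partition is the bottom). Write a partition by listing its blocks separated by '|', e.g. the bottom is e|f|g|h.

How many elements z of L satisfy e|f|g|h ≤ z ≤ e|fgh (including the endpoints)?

The interval [e|f|g|h, e|fgh] = {e|fgh, e|fg|h, e|fh|g, e|f|gh, e|f|g|h}, which has 5 elements.

5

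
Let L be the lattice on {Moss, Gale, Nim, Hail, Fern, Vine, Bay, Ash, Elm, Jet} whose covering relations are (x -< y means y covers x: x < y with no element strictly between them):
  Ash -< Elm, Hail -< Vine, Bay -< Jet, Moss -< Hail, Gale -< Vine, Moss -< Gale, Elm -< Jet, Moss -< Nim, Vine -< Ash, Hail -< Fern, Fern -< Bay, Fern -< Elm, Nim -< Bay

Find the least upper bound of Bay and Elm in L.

Common upper bounds of {Bay, Elm}: Jet.
The least among these is Jet.

Jet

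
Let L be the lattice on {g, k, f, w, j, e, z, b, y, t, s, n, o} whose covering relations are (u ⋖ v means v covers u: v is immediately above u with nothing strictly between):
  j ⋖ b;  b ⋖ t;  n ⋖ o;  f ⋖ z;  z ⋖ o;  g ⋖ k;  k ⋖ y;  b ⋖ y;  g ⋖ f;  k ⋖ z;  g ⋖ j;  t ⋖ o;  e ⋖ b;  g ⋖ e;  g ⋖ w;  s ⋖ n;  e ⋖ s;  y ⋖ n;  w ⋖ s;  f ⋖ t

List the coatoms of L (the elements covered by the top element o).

n, t, z

The coatoms are exactly the elements covered by o: n, t, z.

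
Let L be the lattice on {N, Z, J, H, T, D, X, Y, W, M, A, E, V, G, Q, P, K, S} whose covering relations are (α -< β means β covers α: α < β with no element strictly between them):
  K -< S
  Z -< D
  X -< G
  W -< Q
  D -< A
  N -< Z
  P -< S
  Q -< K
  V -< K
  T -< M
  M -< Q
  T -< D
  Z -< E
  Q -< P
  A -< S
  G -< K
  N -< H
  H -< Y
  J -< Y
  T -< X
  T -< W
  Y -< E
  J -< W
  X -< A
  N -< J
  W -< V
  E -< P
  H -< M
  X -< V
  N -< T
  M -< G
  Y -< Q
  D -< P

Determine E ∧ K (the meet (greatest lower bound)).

Common lower bounds of {E, K}: H, J, N, Y.
The greatest among these is Y.

Y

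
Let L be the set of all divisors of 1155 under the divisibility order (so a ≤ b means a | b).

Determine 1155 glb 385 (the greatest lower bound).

385

In the divisibility order, the meet is the greatest common divisor: gcd(1155, 385) = 385.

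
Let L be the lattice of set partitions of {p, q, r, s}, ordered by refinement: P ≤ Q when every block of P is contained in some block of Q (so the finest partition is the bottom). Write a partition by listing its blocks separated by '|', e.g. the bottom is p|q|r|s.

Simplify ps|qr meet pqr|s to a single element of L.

p|qr|s

ps|qr ∧ pqr|s = p|qr|s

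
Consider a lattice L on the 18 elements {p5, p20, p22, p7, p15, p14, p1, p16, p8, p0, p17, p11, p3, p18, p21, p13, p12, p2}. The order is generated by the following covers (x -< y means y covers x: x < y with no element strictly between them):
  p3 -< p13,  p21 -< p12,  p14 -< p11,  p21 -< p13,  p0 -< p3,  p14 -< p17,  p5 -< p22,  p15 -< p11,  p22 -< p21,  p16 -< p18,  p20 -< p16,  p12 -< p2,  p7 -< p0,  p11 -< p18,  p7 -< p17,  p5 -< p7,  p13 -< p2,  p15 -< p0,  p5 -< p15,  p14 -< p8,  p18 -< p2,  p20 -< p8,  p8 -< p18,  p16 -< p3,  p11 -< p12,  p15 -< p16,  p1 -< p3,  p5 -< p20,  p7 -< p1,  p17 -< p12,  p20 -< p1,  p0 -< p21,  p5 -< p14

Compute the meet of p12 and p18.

Common lower bounds of {p12, p18}: p11, p14, p15, p5.
The greatest among these is p11.

p11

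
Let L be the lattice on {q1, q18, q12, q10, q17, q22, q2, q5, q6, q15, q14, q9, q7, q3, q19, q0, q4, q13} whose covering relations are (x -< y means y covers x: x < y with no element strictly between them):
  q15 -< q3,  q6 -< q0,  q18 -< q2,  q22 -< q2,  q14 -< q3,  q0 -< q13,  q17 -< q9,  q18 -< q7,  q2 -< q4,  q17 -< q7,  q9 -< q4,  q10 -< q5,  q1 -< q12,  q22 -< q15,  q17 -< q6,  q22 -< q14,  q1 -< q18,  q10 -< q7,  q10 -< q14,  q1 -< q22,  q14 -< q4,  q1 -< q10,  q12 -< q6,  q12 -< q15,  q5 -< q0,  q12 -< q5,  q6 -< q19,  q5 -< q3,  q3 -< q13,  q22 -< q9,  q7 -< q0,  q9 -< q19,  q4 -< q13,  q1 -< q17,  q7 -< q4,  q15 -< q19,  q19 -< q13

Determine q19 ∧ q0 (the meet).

q6

Common lower bounds of {q19, q0}: q1, q12, q17, q6.
The greatest among these is q6.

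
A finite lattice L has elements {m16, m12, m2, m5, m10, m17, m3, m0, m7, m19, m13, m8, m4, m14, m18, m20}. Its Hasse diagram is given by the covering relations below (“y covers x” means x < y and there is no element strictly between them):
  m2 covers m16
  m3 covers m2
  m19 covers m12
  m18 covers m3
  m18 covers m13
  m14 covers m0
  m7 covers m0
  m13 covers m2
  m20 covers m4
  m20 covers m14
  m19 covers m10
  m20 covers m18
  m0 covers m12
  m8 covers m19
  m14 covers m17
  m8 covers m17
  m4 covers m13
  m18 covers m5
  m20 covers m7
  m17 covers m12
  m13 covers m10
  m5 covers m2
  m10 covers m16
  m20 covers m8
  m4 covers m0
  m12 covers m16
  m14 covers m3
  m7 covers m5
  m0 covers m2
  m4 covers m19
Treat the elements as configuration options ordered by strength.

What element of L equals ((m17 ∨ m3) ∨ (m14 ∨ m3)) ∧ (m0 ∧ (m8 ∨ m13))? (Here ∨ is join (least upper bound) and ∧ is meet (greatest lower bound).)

m17 ∨ m3 = m14
m14 ∨ m3 = m14
m14 ∨ m14 = m14
m8 ∨ m13 = m20
m0 ∧ m20 = m0
m14 ∧ m0 = m0

m0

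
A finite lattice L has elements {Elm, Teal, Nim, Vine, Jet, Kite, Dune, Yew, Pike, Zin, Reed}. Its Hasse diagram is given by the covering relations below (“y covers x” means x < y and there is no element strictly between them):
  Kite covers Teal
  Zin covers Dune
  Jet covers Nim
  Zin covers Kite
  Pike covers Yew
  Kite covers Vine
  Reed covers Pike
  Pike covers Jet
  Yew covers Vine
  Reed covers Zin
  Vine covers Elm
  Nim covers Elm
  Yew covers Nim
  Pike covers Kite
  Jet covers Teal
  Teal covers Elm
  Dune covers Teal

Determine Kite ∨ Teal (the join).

Common upper bounds of {Kite, Teal}: Kite, Pike, Reed, Zin.
The least among these is Kite.

Kite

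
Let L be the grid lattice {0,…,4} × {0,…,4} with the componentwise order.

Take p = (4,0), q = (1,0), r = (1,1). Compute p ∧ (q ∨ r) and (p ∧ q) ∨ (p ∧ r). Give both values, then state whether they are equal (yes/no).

(1,0); (1,0); yes

q ∨ r = (1,1), so p ∧ (q ∨ r) = (4,0) ∧ (1,1) = (1,0).
p ∧ q = (1,0) and p ∧ r = (1,0), so (p ∧ q) ∨ (p ∧ r) = (1,0) ∨ (1,0) = (1,0).
Equal: yes.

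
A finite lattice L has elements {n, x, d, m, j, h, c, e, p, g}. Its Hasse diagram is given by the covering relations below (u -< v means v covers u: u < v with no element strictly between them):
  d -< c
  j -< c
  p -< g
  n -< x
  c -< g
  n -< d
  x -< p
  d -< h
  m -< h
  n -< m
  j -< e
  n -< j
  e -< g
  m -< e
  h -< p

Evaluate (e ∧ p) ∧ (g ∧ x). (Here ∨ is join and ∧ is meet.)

n

e ∧ p = m
g ∧ x = x
m ∧ x = n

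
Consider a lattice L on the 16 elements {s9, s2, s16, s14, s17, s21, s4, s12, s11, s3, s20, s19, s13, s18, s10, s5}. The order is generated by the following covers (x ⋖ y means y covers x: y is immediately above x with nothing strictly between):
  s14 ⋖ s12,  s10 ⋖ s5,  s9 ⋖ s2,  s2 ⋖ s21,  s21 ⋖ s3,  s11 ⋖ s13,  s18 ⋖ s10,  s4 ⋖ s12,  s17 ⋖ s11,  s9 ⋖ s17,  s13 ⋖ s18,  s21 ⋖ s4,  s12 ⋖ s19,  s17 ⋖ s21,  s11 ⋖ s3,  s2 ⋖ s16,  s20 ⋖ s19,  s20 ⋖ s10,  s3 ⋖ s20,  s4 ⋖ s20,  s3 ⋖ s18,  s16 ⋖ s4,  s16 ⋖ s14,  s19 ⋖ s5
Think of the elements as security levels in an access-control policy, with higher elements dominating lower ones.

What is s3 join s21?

Common upper bounds of {s3, s21}: s10, s18, s19, s20, s3, s5.
The least among these is s3.

s3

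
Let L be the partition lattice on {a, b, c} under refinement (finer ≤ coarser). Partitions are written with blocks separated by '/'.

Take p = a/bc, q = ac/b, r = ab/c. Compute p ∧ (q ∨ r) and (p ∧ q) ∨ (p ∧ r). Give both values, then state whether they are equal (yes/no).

a/bc; a/b/c; no

q ∨ r = abc, so p ∧ (q ∨ r) = a/bc ∧ abc = a/bc.
p ∧ q = a/b/c and p ∧ r = a/b/c, so (p ∧ q) ∨ (p ∧ r) = a/b/c ∨ a/b/c = a/b/c.
Equal: no.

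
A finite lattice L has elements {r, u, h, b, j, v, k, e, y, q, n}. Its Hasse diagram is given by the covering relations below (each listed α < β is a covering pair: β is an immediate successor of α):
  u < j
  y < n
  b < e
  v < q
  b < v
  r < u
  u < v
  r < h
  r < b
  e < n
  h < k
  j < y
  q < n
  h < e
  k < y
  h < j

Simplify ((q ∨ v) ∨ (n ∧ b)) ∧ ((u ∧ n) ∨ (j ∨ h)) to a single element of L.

u

q ∨ v = q
n ∧ b = b
q ∨ b = q
u ∧ n = u
j ∨ h = j
u ∨ j = j
q ∧ j = u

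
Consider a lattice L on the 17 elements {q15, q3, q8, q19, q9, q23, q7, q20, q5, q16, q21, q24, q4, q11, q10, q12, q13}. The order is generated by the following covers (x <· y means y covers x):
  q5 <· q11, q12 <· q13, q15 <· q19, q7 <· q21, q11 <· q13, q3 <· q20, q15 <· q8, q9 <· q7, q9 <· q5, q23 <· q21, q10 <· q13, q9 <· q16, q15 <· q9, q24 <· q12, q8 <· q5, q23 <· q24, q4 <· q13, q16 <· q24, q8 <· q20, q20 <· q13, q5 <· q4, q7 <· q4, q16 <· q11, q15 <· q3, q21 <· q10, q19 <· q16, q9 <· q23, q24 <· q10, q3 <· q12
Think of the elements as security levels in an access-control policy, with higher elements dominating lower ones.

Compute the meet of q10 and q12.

Common lower bounds of {q10, q12}: q15, q16, q19, q23, q24, q9.
The greatest among these is q24.

q24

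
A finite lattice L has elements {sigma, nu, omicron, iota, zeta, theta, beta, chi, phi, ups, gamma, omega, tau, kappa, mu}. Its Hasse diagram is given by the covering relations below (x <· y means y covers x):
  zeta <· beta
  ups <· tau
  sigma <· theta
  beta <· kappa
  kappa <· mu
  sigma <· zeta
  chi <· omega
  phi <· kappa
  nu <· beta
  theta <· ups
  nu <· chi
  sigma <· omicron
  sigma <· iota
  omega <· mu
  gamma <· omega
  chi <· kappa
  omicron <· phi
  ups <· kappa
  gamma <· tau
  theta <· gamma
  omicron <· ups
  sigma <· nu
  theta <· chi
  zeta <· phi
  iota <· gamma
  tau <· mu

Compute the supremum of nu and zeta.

beta

Common upper bounds of {nu, zeta}: beta, kappa, mu.
The least among these is beta.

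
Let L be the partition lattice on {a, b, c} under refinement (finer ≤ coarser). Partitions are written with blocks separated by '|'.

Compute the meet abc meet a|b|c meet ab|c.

a|b|c

The meet (common refinement) of abc, a|b|c, ab|c intersects blocks pairwise, giving a|b|c.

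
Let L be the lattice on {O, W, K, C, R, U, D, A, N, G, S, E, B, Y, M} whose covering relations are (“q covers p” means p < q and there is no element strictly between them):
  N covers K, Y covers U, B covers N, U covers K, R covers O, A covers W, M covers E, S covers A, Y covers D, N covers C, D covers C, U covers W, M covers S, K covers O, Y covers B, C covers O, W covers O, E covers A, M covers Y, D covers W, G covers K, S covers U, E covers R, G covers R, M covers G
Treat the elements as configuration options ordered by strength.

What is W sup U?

U

Common upper bounds of {W, U}: M, S, U, Y.
The least among these is U.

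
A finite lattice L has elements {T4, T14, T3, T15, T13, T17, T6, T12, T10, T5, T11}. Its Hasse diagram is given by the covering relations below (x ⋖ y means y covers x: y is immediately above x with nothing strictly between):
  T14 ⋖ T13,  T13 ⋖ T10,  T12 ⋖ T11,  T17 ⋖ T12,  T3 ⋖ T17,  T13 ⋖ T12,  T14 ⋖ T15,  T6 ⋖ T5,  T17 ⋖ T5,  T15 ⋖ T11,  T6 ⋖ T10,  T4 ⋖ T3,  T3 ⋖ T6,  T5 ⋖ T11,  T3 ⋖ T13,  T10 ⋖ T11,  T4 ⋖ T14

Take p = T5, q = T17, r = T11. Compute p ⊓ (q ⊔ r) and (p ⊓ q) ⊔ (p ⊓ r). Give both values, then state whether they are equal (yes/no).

q ⊔ r = T11, so p ⊓ (q ⊔ r) = T5 ⊓ T11 = T5.
p ⊓ q = T17 and p ⊓ r = T5, so (p ⊓ q) ⊔ (p ⊓ r) = T17 ⊔ T5 = T5.
Equal: yes.

T5; T5; yes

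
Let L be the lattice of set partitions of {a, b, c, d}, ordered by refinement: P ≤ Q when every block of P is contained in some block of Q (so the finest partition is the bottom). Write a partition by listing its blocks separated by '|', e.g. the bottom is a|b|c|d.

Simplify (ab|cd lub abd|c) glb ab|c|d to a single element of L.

ab|cd ∨ abd|c = abcd
abcd ∧ ab|c|d = ab|c|d

ab|c|d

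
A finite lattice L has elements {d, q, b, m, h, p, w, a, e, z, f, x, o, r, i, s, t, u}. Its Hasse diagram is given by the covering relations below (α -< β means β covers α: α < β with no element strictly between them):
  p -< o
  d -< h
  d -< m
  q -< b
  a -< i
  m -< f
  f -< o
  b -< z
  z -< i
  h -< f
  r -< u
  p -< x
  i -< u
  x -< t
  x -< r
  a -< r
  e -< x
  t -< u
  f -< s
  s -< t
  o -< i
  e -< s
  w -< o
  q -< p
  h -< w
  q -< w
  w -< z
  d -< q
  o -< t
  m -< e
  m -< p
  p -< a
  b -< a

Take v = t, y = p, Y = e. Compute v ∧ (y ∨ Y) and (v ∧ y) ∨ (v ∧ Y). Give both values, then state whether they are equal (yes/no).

x; x; yes

y ∨ Y = x, so v ∧ (y ∨ Y) = t ∧ x = x.
v ∧ y = p and v ∧ Y = e, so (v ∧ y) ∨ (v ∧ Y) = p ∨ e = x.
Equal: yes.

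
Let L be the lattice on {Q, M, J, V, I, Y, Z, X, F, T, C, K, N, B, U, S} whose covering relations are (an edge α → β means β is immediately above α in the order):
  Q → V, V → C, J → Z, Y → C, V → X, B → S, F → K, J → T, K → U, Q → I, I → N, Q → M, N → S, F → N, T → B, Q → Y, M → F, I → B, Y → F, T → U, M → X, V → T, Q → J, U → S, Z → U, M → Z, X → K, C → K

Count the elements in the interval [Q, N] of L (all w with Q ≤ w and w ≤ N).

The interval [Q, N] = {F, I, M, N, Q, Y}, which has 6 elements.

6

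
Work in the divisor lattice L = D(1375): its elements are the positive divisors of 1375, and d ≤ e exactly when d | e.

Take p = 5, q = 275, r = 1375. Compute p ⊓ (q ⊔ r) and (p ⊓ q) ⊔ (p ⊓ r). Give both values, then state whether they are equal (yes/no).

q ⊔ r = 1375, so p ⊓ (q ⊔ r) = 5 ⊓ 1375 = 5.
p ⊓ q = 5 and p ⊓ r = 5, so (p ⊓ q) ⊔ (p ⊓ r) = 5 ⊔ 5 = 5.
Equal: yes.

5; 5; yes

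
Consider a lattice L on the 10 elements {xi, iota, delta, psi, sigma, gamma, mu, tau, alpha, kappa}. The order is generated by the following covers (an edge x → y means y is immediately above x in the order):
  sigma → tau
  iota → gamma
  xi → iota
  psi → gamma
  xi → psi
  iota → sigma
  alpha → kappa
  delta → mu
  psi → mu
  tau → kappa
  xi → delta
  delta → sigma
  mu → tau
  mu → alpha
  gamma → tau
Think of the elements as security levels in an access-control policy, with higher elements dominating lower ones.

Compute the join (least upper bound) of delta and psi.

Common upper bounds of {delta, psi}: alpha, kappa, mu, tau.
The least among these is mu.

mu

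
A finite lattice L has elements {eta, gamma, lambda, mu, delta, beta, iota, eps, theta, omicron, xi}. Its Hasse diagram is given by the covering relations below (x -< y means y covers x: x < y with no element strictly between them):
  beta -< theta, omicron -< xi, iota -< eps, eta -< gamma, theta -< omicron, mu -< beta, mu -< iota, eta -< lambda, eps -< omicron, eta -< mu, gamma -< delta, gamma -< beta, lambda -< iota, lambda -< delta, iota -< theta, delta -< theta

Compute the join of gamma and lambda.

delta

Common upper bounds of {gamma, lambda}: delta, omicron, theta, xi.
The least among these is delta.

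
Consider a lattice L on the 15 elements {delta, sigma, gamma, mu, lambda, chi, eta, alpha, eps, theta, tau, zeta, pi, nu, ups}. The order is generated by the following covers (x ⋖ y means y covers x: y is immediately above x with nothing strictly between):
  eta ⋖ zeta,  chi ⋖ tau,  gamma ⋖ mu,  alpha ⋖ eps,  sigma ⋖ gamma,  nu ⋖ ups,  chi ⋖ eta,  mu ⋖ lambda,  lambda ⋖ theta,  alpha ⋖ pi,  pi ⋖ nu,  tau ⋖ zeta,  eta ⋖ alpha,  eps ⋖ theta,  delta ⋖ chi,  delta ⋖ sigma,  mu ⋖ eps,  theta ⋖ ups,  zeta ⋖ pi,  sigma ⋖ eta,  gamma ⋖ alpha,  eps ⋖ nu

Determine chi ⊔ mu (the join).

Common upper bounds of {chi, mu}: eps, nu, theta, ups.
The least among these is eps.

eps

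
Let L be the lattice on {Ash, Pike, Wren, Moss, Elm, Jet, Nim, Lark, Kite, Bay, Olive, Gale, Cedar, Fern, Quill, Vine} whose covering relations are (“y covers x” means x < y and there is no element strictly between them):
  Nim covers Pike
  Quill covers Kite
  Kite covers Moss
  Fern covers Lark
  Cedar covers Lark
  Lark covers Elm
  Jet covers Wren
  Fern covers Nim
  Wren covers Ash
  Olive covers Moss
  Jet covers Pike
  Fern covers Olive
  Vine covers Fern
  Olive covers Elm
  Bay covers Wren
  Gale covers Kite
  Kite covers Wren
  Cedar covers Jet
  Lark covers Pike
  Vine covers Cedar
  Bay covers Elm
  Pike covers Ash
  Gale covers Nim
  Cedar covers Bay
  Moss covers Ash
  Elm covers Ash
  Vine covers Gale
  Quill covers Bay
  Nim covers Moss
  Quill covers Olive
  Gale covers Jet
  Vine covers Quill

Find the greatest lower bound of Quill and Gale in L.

Kite

Common lower bounds of {Quill, Gale}: Ash, Kite, Moss, Wren.
The greatest among these is Kite.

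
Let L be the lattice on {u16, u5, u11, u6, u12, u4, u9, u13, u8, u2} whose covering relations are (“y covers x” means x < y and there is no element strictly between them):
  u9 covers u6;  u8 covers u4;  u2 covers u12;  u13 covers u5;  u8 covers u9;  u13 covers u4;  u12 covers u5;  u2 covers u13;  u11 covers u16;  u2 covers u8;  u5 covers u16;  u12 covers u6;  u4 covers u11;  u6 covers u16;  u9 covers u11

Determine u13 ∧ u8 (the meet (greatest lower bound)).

u4

Common lower bounds of {u13, u8}: u11, u16, u4.
The greatest among these is u4.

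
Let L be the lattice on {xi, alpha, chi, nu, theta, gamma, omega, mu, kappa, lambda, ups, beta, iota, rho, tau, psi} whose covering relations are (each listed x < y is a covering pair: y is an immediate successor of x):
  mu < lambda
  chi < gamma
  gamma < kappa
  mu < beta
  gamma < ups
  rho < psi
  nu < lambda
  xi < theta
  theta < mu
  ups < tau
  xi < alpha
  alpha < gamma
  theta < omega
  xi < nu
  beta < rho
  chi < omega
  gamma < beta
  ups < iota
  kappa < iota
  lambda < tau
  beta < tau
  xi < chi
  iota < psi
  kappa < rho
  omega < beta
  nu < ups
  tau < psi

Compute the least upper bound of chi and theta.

omega

Common upper bounds of {chi, theta}: beta, omega, psi, rho, tau.
The least among these is omega.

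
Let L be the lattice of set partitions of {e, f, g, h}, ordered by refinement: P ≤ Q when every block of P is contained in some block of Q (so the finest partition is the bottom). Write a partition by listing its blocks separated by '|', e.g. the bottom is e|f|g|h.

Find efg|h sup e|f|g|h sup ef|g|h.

efg|h

The join of efg|h, e|f|g|h, ef|g|h merges any blocks that overlap across the partitions, giving efg|h.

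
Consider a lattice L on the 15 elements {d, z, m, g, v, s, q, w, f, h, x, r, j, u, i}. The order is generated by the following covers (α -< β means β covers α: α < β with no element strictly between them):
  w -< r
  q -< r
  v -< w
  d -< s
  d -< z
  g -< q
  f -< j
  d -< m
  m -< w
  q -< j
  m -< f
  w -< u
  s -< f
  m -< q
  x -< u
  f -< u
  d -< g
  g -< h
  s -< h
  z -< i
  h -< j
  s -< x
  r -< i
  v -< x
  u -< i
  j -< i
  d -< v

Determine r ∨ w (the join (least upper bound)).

r

Common upper bounds of {r, w}: i, r.
The least among these is r.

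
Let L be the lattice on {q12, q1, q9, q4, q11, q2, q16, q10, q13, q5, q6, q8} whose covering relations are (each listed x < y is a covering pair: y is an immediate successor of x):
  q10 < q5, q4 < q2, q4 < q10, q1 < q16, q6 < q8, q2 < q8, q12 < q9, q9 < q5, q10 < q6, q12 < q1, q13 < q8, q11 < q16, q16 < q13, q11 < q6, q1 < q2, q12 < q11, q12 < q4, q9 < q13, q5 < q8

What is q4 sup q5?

q5

Common upper bounds of {q4, q5}: q5, q8.
The least among these is q5.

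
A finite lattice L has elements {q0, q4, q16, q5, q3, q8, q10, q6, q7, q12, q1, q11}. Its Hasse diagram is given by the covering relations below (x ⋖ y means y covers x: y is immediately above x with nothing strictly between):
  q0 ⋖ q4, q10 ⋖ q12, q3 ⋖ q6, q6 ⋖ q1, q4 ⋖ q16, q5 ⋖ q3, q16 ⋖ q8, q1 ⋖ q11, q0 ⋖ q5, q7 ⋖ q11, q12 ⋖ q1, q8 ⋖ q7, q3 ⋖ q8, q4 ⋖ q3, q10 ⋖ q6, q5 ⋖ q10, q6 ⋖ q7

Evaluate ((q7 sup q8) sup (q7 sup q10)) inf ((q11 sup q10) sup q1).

q7

q7 ∨ q8 = q7
q7 ∨ q10 = q7
q7 ∨ q7 = q7
q11 ∨ q10 = q11
q11 ∨ q1 = q11
q7 ∧ q11 = q7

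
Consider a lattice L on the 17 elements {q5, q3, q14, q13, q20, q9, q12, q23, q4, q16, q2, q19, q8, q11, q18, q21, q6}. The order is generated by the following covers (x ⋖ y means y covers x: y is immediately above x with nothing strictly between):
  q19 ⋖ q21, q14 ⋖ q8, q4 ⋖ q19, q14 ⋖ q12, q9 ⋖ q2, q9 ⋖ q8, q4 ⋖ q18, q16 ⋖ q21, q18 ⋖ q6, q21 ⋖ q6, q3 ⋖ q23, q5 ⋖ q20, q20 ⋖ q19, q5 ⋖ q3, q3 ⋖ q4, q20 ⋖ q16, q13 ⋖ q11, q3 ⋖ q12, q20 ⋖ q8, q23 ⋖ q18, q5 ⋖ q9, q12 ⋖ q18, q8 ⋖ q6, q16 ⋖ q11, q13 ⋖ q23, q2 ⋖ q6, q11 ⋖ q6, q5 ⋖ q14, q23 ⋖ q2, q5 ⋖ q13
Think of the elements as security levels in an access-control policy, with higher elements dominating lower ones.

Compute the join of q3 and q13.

q23

Common upper bounds of {q3, q13}: q18, q2, q23, q6.
The least among these is q23.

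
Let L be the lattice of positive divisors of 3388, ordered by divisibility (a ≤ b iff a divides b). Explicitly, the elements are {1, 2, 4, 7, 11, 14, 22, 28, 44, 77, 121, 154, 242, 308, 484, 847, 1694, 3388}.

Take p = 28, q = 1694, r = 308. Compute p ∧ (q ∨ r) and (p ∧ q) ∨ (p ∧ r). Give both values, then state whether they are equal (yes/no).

q ∨ r = 3388, so p ∧ (q ∨ r) = 28 ∧ 3388 = 28.
p ∧ q = 14 and p ∧ r = 28, so (p ∧ q) ∨ (p ∧ r) = 14 ∨ 28 = 28.
Equal: yes.

28; 28; yes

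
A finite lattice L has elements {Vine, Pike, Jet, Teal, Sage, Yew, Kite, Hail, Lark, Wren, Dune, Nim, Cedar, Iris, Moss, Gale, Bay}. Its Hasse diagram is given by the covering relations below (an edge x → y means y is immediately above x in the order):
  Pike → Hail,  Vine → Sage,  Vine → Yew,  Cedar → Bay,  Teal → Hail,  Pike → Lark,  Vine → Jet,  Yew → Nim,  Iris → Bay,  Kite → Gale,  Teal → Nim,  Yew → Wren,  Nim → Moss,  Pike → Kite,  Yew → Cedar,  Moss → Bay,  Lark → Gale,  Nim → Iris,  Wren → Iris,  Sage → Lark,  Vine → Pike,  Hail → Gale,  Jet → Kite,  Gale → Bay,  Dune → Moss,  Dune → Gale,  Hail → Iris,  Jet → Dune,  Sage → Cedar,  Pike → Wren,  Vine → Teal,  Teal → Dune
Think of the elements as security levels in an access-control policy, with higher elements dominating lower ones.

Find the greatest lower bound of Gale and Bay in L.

Common lower bounds of {Gale, Bay}: Dune, Gale, Hail, Jet, Kite, Lark, Pike, Sage, Teal, Vine.
The greatest among these is Gale.

Gale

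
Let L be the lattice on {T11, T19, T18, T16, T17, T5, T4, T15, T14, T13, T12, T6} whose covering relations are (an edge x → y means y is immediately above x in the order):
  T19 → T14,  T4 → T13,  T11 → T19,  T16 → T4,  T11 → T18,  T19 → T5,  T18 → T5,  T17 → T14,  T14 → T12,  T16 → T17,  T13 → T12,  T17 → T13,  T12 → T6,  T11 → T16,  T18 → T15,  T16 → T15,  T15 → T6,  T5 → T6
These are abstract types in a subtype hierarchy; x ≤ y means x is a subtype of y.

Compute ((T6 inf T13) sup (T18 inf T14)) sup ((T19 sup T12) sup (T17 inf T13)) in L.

T6 ∧ T13 = T13
T18 ∧ T14 = T11
T13 ∨ T11 = T13
T19 ∨ T12 = T12
T17 ∧ T13 = T17
T12 ∨ T17 = T12
T13 ∨ T12 = T12

T12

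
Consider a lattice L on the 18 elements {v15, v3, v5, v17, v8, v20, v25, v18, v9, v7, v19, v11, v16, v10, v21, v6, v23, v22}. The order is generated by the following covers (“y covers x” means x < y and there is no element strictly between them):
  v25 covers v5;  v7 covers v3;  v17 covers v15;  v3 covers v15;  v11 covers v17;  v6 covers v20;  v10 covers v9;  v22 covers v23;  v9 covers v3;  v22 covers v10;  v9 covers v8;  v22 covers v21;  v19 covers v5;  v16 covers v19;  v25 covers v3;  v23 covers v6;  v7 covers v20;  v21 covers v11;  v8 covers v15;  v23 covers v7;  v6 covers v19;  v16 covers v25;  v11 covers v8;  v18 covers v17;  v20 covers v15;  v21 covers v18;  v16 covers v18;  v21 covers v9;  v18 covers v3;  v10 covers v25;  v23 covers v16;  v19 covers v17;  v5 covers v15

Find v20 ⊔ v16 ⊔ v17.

Common upper bounds of {v20, v16, v17}: v22, v23.
The least among these is v23.

v23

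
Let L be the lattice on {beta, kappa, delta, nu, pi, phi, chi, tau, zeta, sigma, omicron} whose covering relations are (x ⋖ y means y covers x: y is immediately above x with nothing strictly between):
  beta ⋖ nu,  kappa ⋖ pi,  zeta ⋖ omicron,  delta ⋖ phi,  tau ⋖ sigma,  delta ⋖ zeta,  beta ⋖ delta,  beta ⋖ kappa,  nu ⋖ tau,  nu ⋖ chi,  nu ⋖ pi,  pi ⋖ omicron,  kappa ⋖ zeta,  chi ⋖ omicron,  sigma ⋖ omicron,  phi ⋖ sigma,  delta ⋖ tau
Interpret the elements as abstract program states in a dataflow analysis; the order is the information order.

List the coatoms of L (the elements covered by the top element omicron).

The coatoms are exactly the elements covered by omicron: chi, pi, sigma, zeta.

chi, pi, sigma, zeta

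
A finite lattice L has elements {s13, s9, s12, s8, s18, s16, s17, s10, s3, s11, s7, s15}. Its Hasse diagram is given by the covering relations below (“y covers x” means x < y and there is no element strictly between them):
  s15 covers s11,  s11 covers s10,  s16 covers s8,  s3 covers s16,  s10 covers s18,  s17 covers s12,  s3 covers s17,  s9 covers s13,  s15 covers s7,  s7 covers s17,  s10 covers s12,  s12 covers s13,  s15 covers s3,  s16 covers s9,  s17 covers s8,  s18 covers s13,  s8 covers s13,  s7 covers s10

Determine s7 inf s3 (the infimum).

s17

Common lower bounds of {s7, s3}: s12, s13, s17, s8.
The greatest among these is s17.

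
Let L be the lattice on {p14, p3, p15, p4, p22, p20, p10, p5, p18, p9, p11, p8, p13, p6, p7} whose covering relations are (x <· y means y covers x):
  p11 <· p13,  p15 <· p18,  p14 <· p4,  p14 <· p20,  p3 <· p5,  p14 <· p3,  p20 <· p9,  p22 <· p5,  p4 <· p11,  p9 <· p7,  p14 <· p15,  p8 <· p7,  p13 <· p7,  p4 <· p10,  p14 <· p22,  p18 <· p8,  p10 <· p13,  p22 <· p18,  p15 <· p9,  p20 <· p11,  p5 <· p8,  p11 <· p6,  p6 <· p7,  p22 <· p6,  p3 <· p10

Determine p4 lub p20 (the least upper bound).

Common upper bounds of {p4, p20}: p11, p13, p6, p7.
The least among these is p11.

p11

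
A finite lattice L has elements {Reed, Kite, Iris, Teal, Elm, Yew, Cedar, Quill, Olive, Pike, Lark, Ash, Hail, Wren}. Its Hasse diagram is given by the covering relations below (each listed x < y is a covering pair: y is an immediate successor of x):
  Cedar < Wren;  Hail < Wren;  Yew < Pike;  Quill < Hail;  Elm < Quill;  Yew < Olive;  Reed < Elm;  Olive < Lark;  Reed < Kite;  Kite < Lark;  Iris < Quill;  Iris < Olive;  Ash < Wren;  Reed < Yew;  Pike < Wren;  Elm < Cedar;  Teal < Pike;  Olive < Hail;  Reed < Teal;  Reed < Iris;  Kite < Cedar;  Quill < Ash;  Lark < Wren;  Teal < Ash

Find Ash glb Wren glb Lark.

Iris

Common lower bounds of {Ash, Wren, Lark}: Iris, Reed.
The greatest among these is Iris.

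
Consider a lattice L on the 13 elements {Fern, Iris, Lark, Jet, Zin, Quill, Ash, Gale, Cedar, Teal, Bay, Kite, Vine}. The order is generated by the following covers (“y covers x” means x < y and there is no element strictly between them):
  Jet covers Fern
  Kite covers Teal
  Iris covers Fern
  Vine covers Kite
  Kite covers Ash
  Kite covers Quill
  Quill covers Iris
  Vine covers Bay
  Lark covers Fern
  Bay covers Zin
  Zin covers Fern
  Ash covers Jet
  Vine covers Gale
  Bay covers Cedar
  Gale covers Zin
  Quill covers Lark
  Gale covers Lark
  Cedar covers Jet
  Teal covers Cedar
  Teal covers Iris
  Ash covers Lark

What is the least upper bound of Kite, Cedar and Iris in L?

Common upper bounds of {Kite, Cedar, Iris}: Kite, Vine.
The least among these is Kite.

Kite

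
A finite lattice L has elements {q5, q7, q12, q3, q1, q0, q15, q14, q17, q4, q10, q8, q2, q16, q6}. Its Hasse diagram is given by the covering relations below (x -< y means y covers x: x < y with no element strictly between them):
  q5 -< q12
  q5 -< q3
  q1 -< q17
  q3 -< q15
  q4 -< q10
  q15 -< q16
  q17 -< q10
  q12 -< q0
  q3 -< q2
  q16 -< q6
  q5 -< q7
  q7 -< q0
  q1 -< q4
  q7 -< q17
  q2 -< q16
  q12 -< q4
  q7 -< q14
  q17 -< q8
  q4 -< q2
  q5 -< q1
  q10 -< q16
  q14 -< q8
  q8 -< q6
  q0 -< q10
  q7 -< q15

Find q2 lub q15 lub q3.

q16

Common upper bounds of {q2, q15, q3}: q16, q6.
The least among these is q16.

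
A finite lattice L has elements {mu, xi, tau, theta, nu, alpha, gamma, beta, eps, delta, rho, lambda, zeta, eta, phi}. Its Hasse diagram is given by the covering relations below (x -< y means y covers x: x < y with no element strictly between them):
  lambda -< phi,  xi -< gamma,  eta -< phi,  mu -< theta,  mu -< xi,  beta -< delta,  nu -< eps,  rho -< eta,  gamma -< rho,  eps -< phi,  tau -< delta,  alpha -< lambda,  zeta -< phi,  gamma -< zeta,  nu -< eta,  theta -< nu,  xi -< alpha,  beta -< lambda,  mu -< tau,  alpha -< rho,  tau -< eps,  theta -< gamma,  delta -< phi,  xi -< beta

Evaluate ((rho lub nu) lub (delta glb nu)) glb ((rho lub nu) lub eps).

eta

rho ∨ nu = eta
delta ∧ nu = mu
eta ∨ mu = eta
rho ∨ nu = eta
eta ∨ eps = phi
eta ∧ phi = eta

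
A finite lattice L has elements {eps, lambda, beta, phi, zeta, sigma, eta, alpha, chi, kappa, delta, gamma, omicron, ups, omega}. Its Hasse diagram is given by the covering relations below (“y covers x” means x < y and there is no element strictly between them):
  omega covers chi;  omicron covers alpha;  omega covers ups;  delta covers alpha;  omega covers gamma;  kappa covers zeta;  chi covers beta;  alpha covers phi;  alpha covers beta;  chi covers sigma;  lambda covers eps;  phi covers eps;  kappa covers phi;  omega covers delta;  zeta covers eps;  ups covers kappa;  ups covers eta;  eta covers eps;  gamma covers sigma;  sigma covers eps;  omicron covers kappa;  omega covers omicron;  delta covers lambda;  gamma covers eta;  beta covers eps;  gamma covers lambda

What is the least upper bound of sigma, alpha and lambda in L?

omega

Common upper bounds of {sigma, alpha, lambda}: omega.
The least among these is omega.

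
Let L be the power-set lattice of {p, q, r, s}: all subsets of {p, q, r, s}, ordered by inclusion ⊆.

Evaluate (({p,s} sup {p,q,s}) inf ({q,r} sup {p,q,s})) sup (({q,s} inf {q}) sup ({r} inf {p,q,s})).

{p,s} ∨ {p,q,s} = {p,q,s}
{q,r} ∨ {p,q,s} = {p,q,r,s}
{p,q,s} ∧ {p,q,r,s} = {p,q,s}
{q,s} ∧ {q} = {q}
{r} ∧ {p,q,s} = ∅
{q} ∨ ∅ = {q}
{p,q,s} ∨ {q} = {p,q,s}

{p,q,s}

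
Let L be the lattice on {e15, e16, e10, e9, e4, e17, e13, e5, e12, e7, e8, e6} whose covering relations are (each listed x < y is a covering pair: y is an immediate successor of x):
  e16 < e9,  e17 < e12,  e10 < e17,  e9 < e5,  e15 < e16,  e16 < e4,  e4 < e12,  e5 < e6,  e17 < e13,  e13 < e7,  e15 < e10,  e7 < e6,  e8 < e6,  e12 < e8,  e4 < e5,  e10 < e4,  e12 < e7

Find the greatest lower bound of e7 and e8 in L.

Common lower bounds of {e7, e8}: e10, e12, e15, e16, e17, e4.
The greatest among these is e12.

e12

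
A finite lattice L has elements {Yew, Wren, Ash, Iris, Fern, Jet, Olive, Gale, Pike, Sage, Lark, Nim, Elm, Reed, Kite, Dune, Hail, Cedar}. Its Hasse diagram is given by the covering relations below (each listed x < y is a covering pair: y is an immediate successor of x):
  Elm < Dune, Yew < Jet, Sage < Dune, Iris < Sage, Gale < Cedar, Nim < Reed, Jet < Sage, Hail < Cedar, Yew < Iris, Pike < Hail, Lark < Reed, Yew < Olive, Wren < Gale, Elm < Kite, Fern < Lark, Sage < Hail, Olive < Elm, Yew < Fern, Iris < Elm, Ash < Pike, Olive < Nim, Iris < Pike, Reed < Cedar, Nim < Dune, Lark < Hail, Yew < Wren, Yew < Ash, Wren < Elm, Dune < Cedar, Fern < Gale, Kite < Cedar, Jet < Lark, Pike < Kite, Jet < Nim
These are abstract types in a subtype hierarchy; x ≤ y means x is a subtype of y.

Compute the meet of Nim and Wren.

Common lower bounds of {Nim, Wren}: Yew.
The greatest among these is Yew.

Yew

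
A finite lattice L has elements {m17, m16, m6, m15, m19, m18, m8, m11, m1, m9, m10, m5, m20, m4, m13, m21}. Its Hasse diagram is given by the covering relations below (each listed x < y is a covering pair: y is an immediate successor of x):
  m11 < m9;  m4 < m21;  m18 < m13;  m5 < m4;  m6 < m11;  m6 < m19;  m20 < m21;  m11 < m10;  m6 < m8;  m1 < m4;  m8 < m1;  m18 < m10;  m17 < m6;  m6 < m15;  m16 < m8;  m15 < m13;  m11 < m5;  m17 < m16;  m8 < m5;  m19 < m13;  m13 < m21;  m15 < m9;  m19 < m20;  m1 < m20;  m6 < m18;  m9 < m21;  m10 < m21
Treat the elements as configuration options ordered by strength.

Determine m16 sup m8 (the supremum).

Common upper bounds of {m16, m8}: m1, m20, m21, m4, m5, m8.
The least among these is m8.

m8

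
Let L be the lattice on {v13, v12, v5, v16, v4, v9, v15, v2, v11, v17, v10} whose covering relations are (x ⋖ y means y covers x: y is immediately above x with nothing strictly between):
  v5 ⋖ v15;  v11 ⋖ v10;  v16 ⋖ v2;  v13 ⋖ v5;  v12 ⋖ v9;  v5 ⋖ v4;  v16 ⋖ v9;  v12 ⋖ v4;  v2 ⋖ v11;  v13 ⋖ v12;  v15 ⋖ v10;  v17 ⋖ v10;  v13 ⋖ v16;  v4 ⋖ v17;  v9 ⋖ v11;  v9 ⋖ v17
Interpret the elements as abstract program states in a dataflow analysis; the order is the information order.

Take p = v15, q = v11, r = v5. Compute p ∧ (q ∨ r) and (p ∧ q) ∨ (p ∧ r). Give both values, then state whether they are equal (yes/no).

v15; v5; no

q ∨ r = v10, so p ∧ (q ∨ r) = v15 ∧ v10 = v15.
p ∧ q = v13 and p ∧ r = v5, so (p ∧ q) ∨ (p ∧ r) = v13 ∨ v5 = v5.
Equal: no.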